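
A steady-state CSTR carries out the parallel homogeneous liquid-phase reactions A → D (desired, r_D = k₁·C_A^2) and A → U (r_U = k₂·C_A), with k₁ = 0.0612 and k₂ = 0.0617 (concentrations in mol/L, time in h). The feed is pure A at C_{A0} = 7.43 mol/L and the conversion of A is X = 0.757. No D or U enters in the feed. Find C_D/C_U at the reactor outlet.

1.79

Exit C_A = C_{A0}(1−X) = 7.43×0.243 = 1.805 mol/L.
In a CSTR the entire volume is at exit conditions, so r_D = 0.0612×1.805^2 = 0.1995 and r_U = 0.0617×1.805 = 0.1114.
Overall selectivity = C_D/C_U = r_Dτ/(r_Uτ) = r_D/r_U = 1.79.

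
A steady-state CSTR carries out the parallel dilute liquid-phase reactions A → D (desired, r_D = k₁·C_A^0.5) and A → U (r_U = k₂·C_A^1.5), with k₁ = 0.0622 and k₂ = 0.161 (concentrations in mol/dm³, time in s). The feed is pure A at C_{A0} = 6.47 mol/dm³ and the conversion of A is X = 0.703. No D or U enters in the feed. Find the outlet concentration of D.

0.761 mol/dm³

Exit C_A = C_{A0}(1−X) = 6.47×0.297 = 1.922 mol/dm³.
In a CSTR the entire volume is at exit conditions, so r_D = 0.0622×1.922^0.5 = 0.08622 and r_U = 0.161×1.922^1.5 = 0.4289.
Fraction of consumed A going to D: r_D/(r_D+r_U) = 0.1674.
C_D = 0.1674·C_{A0}·X = 0.1674×6.47×0.703 = 0.761 mol/dm³.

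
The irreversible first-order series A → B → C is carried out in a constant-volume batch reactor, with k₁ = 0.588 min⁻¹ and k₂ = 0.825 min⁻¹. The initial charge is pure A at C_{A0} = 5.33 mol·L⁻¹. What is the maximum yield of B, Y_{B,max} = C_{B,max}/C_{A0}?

At the optimum, C_{B,max}/C_{A0} = (k₁/k₂)^[k₂/(k₂−k₁)].
= (0.588/0.825)^(0.825/(0.825−0.588)) = (0.7127)^(3.481) = 0.3076.

0.308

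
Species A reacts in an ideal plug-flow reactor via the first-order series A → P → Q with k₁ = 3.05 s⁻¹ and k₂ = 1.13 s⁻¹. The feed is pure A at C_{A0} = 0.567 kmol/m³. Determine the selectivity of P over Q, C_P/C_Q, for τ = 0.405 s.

Solving the coupled first-order balances gives C_P(τ) = [k₁/(k₂−k₁)]·C_{A0}·(e^(−k₁τ) − e^(−k₂τ)).
e^(−k₁τ) = e^(−3.05×0.405) = e^(−1.235) = 0.2908; e^(−k₂τ) = e^(−0.4577) = 0.6328.
C_P = 3.05×0.567/(1.13−3.05) × (0.2908−0.6328) = (-0.9007)×(-0.3420) = 0.3080 kmol/m³.
C_A = C_{A0}e^(−k₁τ) = 0.1649 kmol/m³, so C_Q = C_{A0}−C_A−C_P = 0.09409 kmol/m³; C_P/C_Q = 3.27.

3.27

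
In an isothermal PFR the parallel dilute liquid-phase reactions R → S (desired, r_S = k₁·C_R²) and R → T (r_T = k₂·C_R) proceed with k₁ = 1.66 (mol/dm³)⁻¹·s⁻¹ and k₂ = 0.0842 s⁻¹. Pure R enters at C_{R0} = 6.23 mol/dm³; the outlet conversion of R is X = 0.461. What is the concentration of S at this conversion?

C_R = C_{R0}(1−X) = 3.358 mol/dm³.
Along a PFR/batch, dC_T/dC_R = −r_T/(r_S+r_T) = −k₂/(k₂+k₁·C_R).
Integrating from C_{R0} to C_R: C_T = (0.0842/1.66)·ln[(0.0842+1.66·6.23)/(0.0842+1.66·3.36)] = 0.05072·ln(10.43/5.658) = 0.03100 mol/dm³.
Then C_S = (C_{R0}−C_R) − C_T = 2.872 − 0.03100 = 2.841 mol/dm³.

2.84 mol/dm³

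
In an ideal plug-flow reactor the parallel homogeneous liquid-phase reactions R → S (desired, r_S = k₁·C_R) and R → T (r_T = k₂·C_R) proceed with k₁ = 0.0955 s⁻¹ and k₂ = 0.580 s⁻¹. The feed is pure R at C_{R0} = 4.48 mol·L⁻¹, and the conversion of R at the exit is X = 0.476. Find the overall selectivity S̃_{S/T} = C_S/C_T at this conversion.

0.165

C_R = C_{R0}(1−X) = 2.348 mol·L⁻¹.
Both paths are first order in R, so the instantaneous fraction to S is constant: dC_S/d(−C_R) = k₁/(k₁+k₂) = 0.1414.
C_S = 0.1414·(C_{R0}−C_R) = 0.1414×2.132 = 0.301 mol·L⁻¹.
C_T = (C_{R0}−C_R)−C_S = 1.831 mol·L⁻¹; S̃_{S/T} = 0.3015/1.831 = 0.165.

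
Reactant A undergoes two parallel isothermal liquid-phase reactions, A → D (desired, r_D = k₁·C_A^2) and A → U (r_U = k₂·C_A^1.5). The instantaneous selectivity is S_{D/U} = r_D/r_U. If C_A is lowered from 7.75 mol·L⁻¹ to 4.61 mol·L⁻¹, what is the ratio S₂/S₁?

0.771

S_{D/U} = (k₁/k₂)·C_A^0.5, so S₂/S₁ = (C_{A,2}/C_{A,1})^0.5.
= (4.61/7.75)^0.5 = (0.5948)^0.5 = 0.771.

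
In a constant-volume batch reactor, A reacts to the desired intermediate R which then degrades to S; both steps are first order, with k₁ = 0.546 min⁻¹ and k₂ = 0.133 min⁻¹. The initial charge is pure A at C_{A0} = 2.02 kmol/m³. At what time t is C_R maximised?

3.42 min

The intermediate peaks when r₁ = r₂, i.e. k₁e^(−k₁t) = k₂e^(−k₂t), giving t_opt = ln(k₂/k₁)/(k₂−k₁).
= ln(0.133/0.546)/(0.133−0.546) = ln(0.2436)/-0.4130 = -1.412/-0.4130 = 3.42 min.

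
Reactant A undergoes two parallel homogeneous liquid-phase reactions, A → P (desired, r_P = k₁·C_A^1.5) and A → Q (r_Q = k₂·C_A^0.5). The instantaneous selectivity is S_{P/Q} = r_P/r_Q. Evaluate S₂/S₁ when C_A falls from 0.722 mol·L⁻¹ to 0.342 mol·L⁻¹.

S_{P/Q} = (k₁/k₂)·C_A, so S₂/S₁ = (C_{A,2}/C_{A,1}).
= 0.342/0.722 = 0.474.
Selectivity toward P falls as C_A falls — high-concentration operation is favoured.

0.474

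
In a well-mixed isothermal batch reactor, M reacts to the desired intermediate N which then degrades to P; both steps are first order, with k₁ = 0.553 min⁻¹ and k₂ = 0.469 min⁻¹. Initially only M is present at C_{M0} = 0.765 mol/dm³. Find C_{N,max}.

0.305 mol/dm³

For a first-order series the maximum intermediate yield is C_{N,max}/C_{M0} = (k₁/k₂)^[k₂/(k₂−k₁)].
= (0.553/0.469)^(0.469/(0.469−0.553)) = (1.179)^(-5.583) = 0.3986.
C_{N,max} = 0.3986×0.765 = 0.305 mol/dm³.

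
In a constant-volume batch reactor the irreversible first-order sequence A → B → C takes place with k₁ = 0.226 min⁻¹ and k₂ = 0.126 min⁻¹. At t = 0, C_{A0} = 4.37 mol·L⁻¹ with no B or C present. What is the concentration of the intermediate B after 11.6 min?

For first-order series with pure A initially, C_B(t) = k₁C_{A0}/(k₂−k₁)·(e^(−k₁t) − e^(−k₂t)).
e^(−k₁t) = e^(−0.226×11.6) = e^(−2.622) = 0.07269; e^(−k₂t) = e^(−1.462) = 0.2319.
C_B = 0.226×4.37/(0.126−0.226) × (0.07269−0.2319) = (-9.876)×(-0.1592) = 1.572 mol·L⁻¹.

1.57 mol·L⁻¹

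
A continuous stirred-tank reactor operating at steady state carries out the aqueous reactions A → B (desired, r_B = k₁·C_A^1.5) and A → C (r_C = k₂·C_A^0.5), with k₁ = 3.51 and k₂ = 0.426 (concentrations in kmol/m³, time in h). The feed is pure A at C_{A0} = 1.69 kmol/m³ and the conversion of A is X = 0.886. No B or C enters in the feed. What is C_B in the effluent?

0.919 kmol/m³

Exit C_A = C_{A0}(1−X) = 1.69×0.114 = 0.1927 kmol/m³.
In a CSTR the entire volume is at exit conditions, so r_B = 3.51×0.1927^1.5 = 0.2968 and r_C = 0.426×0.1927^0.5 = 0.1870.
Fraction of consumed A going to B: r_B/(r_B+r_C) = 0.6135.
C_B = 0.6135·C_{A0}·X = 0.6135×1.69×0.886 = 0.919 kmol/m³.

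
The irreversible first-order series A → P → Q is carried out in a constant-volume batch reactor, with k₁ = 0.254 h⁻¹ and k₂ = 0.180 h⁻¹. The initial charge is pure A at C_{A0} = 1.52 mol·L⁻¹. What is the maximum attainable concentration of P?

At the optimum, C_{P,max}/C_{A0} = (k₁/k₂)^[k₂/(k₂−k₁)].
= (0.254/0.180)^(0.180/(0.180−0.254)) = (1.411)^(-2.432) = 0.4327.
C_{P,max} = 0.4327×1.52 = 0.658 mol·L⁻¹.

0.658 mol·L⁻¹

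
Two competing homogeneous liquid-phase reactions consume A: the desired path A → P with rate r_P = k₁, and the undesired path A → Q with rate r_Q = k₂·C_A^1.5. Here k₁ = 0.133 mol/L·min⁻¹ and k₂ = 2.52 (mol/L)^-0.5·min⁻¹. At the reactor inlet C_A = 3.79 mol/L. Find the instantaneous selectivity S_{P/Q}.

S_{P/Q} = r_P/r_Q = (k₁)/(k₂·C_A^1.5) = (k₁/k₂)·C_A^-1.5.
= (0.133) / (2.52×3.790^1.5) = 0.1330/18.59 = 0.00715.
The undesired path is higher order in A, so low C_A (CSTR or dilute feed) favours P.

0.00715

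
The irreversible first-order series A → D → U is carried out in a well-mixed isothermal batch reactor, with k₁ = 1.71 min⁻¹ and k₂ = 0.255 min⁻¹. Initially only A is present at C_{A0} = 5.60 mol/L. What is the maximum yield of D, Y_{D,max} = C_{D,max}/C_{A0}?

0.716

Evaluating C_D at t_opt = ln(k₂/k₁)/(k₂−k₁) gives C_{D,max}/C_{A0} = (k₁/k₂)^[k₂/(k₂−k₁)].
= (1.71/0.255)^(0.255/(0.255−1.71)) = (6.706)^(-0.1753) = 0.7164.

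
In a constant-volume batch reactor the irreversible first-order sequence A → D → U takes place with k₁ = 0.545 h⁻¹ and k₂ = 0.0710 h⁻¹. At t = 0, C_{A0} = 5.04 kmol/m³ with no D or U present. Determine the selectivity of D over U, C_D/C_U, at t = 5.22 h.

3.38

For first-order series with pure A initially, C_D(t) = k₁C_{A0}/(k₂−k₁)·(e^(−k₁t) − e^(−k₂t)).
e^(−k₁t) = e^(−0.545×5.22) = e^(−2.845) = 0.05814; e^(−k₂t) = e^(−0.3706) = 0.6903.
C_D = 0.545×5.04/(0.0710−0.545) × (0.05814−0.6903) = (-5.795)×(-0.6322) = 3.663 kmol/m³.
C_A = C_{A0}e^(−k₁t) = 0.2930 kmol/m³, so C_U = C_{A0}−C_A−C_D = 1.084 kmol/m³; C_D/C_U = 3.38.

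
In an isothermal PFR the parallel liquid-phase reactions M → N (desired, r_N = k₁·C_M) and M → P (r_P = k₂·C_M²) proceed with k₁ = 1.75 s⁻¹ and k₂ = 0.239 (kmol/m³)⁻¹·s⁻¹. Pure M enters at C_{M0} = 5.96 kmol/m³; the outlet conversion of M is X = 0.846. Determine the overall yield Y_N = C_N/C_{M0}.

0.587

C_M = C_{M0}(1−X) = 0.9178 kmol/m³.
Along a PFR/batch, dC_N/dC_M = −r_N/(r_N+r_P) = −k₁/(k₁+k₂·C_M).
Integrating from C_{M0} to C_M: C_N = (1.75/0.239)·ln[(1.75+0.239·5.96)/(1.75+0.239·0.918)] = 7.322·ln(3.174/1.969) = 3.496 kmol/m³.
Y_N = C_N/C_{M0} = 3.496/5.96 = 0.587.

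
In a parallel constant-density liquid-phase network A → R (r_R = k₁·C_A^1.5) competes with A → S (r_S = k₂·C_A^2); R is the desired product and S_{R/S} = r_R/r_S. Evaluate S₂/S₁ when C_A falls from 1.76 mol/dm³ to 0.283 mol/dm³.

2.49

S_{R/S} = (k₁/k₂)·C_A^-0.5, so S₂/S₁ = (C_{A,2}/C_{A,1})^-0.5.
= (0.283/1.76)^(-0.5) = (0.1608)^(-0.5) = 2.49.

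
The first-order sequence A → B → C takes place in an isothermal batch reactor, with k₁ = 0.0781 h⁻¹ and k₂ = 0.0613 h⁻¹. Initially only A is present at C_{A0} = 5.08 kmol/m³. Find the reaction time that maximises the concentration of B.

For first-order series the maximum of C_B occurs at t_opt = ln(k₂/k₁)/(k₂−k₁).
= ln(0.0613/0.0781)/(0.0613−0.0781) = ln(0.7849)/-0.01680 = -0.2422/-0.01680 = 14.4 h.

14.4 h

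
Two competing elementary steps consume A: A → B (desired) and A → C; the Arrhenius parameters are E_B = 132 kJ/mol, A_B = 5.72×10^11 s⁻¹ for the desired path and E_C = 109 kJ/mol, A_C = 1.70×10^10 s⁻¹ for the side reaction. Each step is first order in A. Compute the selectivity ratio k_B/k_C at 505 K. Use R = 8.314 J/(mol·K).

0.141

k_B/k_C = (A_B/A_C)·exp[−(E_B−E_C)/(RT)] = (A_B/A_C)·exp[(E_C−E_B)/(RT)].
(E_C−E_B)/(RT) = (109−132)×10³/(8.314×505) = -23000/4199 = -5.478.
k_B/k_C = (5.72×10^11/1.70×10^10)·exp(-5.478) = 33.65 × 0.004177 = 0.141.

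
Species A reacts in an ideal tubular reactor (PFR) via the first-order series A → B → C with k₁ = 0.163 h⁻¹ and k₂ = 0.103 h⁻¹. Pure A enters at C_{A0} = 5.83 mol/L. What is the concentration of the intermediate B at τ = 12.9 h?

The intermediate concentration in a first-order A→B→C sequence is C_B = k₁C_{A0}(e^(−k₁τ) − e^(−k₂τ))/(k₂−k₁).
e^(−k₁τ) = e^(−0.163×12.9) = e^(−2.103) = 0.1221; e^(−k₂τ) = e^(−1.329) = 0.2648.
C_B = 0.163×5.83/(0.103−0.163) × (0.1221−0.2648) = (-15.84)×(-0.1427) = 2.260 mol/L.

2.26 mol/L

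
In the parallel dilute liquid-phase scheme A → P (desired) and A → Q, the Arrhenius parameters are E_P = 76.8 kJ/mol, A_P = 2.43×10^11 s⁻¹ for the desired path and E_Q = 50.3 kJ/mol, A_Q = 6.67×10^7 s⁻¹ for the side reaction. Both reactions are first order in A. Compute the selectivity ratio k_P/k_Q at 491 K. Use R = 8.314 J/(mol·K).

k_P/k_Q = (A_P/A_Q)·exp[−(E_P−E_Q)/(RT)] = (A_P/A_Q)·exp[(E_Q−E_P)/(RT)].
(E_Q−E_P)/(RT) = (50.3−76.8)×10³/(8.314×491) = -26500/4082 = -6.492.
k_P/k_Q = (2.43×10^11/6.67×10^7)·exp(-6.492) = 3643 × 0.001516 = 5.52.
Since E_P > E_Q, raising the temperature improves selectivity toward P.

5.52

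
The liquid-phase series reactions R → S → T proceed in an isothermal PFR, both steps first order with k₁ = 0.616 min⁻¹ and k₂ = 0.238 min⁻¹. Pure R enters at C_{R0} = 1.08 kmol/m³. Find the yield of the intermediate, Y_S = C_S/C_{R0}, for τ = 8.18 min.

0.222

The intermediate concentration in a first-order A→B→C sequence is C_S = k₁C_{R0}(e^(−k₁τ) − e^(−k₂τ))/(k₂−k₁).
e^(−k₁τ) = e^(−0.616×8.18) = e^(−5.039) = 0.006481; e^(−k₂τ) = e^(−1.947) = 0.1427.
C_S = 0.616×1.08/(0.238−0.616) × (0.006481−0.1427) = (-1.760)×(-0.1362) = 0.2398 kmol/m³.
Y_S = C_S/C_{R0} = 0.2398/1.08 = 0.222.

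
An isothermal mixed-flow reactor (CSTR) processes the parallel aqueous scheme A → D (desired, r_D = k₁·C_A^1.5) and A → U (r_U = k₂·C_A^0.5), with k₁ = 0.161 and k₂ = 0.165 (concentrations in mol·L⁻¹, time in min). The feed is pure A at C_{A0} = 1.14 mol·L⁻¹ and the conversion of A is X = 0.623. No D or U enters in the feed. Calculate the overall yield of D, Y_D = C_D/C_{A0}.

Exit C_A = C_{A0}(1−X) = 1.14×0.377 = 0.4298 mol·L⁻¹.
A CSTR operates uniformly at the exit composition, giving r_D = 0.04536 and r_U = 0.1082 (each k·C_A^n at C_A = 0.4298).
Fraction of consumed A going to D: r_D/(r_D+r_U) = 0.2955.
C_D = 0.2955·C_{A0}·X = 0.2955×1.14×0.623 = 0.210 mol·L⁻¹; Y_D = C_D/C_{A0} = 0.184.

0.184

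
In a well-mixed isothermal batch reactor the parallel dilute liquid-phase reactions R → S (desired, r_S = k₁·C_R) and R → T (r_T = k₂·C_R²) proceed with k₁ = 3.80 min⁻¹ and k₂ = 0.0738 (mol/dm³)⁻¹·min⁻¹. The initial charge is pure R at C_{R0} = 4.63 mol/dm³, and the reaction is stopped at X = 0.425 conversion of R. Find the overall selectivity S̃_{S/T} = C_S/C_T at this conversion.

C_R = C_{R0}(1−X) = 2.662 mol/dm³.
Along a PFR/batch, dC_S/dC_R = −r_S/(r_S+r_T) = −k₁/(k₁+k₂·C_R).
Integrating from C_{R0} to C_R: C_S = (3.80/0.0738)·ln[(3.80+0.0738·4.63)/(3.80+0.0738·2.66)] = 51.49·ln(4.142/3.996) = 1.838 mol/dm³.
C_T = (C_{R0}−C_R)−C_S = 0.1299 mol/dm³; S̃_{S/T} = 1.838/0.1299 = 14.1.

14.1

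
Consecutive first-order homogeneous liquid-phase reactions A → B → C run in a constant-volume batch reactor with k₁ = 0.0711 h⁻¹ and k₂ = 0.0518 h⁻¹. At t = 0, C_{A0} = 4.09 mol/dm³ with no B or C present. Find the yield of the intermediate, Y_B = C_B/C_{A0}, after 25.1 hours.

Solving the coupled first-order balances gives C_B(t) = [k₁/(k₂−k₁)]·C_{A0}·(e^(−k₁t) − e^(−k₂t)).
e^(−k₁t) = e^(−0.0711×25.1) = e^(−1.785) = 0.1679; e^(−k₂t) = e^(−1.300) = 0.2725.
C_B = 0.0711×4.09/(0.0518−0.0711) × (0.1679−0.2725) = (-15.07)×(-0.1046) = 1.576 mol/dm³.
Y_B = C_B/C_{A0} = 1.576/4.09 = 0.385.

0.385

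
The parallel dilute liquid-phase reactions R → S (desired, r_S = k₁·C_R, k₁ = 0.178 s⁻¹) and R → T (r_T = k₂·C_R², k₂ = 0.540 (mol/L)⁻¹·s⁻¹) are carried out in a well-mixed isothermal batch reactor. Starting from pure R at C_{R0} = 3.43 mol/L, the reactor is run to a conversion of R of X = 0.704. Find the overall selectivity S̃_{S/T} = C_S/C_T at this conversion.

C_R = C_{R0}(1−X) = 1.015 mol/L.
Along a PFR/batch, dC_S/dC_R = −r_S/(r_S+r_T) = −k₁/(k₁+k₂·C_R).
Integrating from C_{R0} to C_R: C_S = (0.178/0.540)·ln[(0.178+0.540·3.43)/(0.178+0.540·1.02)] = 0.3296·ln(2.030/0.7263) = 0.3389 mol/L.
C_T = (C_{R0}−C_R)−C_S = 2.076 mol/L; S̃_{S/T} = 0.3389/2.076 = 0.163.

0.163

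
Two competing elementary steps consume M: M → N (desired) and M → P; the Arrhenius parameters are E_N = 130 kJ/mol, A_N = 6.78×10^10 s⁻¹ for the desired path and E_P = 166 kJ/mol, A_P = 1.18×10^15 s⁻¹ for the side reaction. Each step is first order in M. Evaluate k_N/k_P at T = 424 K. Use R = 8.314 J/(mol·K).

k_N/k_P = (A_N/A_P)·exp[−(E_N−E_P)/(RT)] = (A_N/A_P)·exp[(E_P−E_N)/(RT)].
(E_P−E_N)/(RT) = (166−130)×10³/(8.314×424) = 36000/3525 = 10.21.
k_N/k_P = (6.78×10^10/1.18×10^15)·exp(10.21) = 5.746×10^-5 × 27238 = 1.57.
Since E_N < E_P, lowering the temperature improves selectivity toward N.

1.57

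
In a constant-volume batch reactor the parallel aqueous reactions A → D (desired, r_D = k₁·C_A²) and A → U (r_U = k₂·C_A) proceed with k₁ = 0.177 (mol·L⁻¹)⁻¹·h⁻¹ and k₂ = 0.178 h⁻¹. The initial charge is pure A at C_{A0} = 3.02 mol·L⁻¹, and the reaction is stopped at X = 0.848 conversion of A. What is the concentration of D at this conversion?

1.54 mol·L⁻¹

C_A = C_{A0}(1−X) = 0.4590 mol·L⁻¹.
Along a PFR/batch, dC_U/dC_A = −r_U/(r_D+r_U) = −k₂/(k₂+k₁·C_A).
Integrating from C_{A0} to C_A: C_U = (0.178/0.177)·ln[(0.178+0.177·3.02)/(0.178+0.177·0.459)] = 1.006·ln(0.7125/0.2593) = 1.017 mol·L⁻¹.
Then C_D = (C_{A0}−C_A) − C_U = 2.561 − 1.017 = 1.544 mol·L⁻¹.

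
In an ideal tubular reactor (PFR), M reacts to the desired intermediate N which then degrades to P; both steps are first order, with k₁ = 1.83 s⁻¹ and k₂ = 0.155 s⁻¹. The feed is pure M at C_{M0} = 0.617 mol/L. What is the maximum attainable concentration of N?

0.491 mol/L

For a first-order series the maximum intermediate yield is C_{N,max}/C_{M0} = (k₁/k₂)^[k₂/(k₂−k₁)].
= (1.83/0.155)^(0.155/(0.155−1.83)) = (11.81)^(-0.09254) = 0.7958.
C_{N,max} = 0.7958×0.617 = 0.491 mol/L.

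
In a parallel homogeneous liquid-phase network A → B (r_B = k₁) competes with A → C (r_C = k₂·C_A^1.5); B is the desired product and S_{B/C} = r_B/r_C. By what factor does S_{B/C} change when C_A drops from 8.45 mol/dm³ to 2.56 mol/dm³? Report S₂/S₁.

6.00

S_{B/C} = (k₁/k₂)·C_A^-1.5, so S₂/S₁ = (C_{A,2}/C_{A,1})^-1.5.
= (2.56/8.45)^(-1.5) = (0.3030)^(-1.5) = 6.00.
Selectivity toward B rises as C_A falls — low-concentration operation is favoured.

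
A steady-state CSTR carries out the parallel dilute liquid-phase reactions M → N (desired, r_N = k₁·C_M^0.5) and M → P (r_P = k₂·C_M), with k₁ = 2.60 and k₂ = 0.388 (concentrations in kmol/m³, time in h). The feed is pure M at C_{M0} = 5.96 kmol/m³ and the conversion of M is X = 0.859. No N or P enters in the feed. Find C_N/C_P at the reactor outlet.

7.31

Exit C_M = C_{M0}(1−X) = 5.96×0.141 = 0.8404 kmol/m³.
A CSTR operates uniformly at the exit composition, giving r_N = 2.383 and r_P = 0.3261 (each k·C_M^n at C_M = 0.8404).
Overall selectivity = C_N/C_P = r_Nτ/(r_Pτ) = r_N/r_P = 7.31.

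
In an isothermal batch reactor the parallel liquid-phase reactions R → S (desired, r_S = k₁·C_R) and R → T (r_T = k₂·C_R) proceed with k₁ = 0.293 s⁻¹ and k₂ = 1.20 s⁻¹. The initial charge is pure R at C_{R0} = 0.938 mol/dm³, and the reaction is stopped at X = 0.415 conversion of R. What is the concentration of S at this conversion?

C_R = C_{R0}(1−X) = 0.5487 mol/dm³.
Both paths are first order in R, so the instantaneous fraction to S is constant: dC_S/d(−C_R) = k₁/(k₁+k₂) = 0.1962.
C_S = 0.1962·(C_{R0}−C_R) = 0.1962×0.3893 = 0.0764 mol/dm³.

0.0764 mol/dm³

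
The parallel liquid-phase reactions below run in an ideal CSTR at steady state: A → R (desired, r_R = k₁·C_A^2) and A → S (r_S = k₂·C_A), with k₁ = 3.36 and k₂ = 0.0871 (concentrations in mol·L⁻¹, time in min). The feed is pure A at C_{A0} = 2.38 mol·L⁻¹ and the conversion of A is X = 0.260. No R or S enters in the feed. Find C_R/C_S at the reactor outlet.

Exit C_A = C_{A0}(1−X) = 2.38×0.740 = 1.761 mol·L⁻¹.
In a CSTR the entire volume is at exit conditions, so r_R = 3.36×1.761^2 = 10.42 and r_S = 0.0871×1.761 = 0.1534.
Overall selectivity = C_R/C_S = r_Rτ/(r_Sτ) = r_R/r_S = 67.9.

67.9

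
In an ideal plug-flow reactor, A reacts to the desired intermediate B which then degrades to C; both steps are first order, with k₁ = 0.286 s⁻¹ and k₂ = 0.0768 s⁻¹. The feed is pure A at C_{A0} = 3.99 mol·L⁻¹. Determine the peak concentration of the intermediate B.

2.46 mol·L⁻¹

For a first-order series the maximum intermediate yield is C_{B,max}/C_{A0} = (k₁/k₂)^[k₂/(k₂−k₁)].
= (0.286/0.0768)^(0.0768/(0.0768−0.286)) = (3.724)^(-0.3671) = 0.6171.
C_{B,max} = 0.6171×3.99 = 2.46 mol·L⁻¹.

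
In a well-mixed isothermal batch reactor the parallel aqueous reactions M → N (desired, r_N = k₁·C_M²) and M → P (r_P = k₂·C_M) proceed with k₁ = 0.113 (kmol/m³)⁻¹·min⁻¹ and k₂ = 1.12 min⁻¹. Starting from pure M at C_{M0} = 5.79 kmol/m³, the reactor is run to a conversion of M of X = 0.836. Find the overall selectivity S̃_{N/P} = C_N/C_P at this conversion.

C_M = C_{M0}(1−X) = 0.9496 kmol/m³.
Along a PFR/batch, dC_P/dC_M = −r_P/(r_N+r_P) = −k₂/(k₂+k₁·C_M).
Integrating from C_{M0} to C_M: C_P = (1.12/0.113)·ln[(1.12+0.113·5.79)/(1.12+0.113·0.950)] = 9.912·ln(1.774/1.227) = 3.653 kmol/m³.
Then C_N = (C_{M0}−C_M) − C_P = 4.840 − 3.653 = 1.187 kmol/m³.
S̃_{N/P} = C_N/C_P = 1.187/3.653 = 0.325.

0.325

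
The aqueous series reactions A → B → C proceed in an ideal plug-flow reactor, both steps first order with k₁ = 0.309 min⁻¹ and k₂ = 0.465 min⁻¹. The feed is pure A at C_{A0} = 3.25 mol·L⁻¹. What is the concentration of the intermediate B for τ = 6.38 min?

Solving the coupled first-order balances gives C_B(τ) = [k₁/(k₂−k₁)]·C_{A0}·(e^(−k₁τ) − e^(−k₂τ)).
e^(−k₁τ) = e^(−0.309×6.38) = e^(−1.971) = 0.1393; e^(−k₂τ) = e^(−2.967) = 0.05147.
C_B = 0.309×3.25/(0.465−0.309) × (0.1393−0.05147) = 6.437×0.08779 = 0.5651 mol·L⁻¹.

0.565 mol·L⁻¹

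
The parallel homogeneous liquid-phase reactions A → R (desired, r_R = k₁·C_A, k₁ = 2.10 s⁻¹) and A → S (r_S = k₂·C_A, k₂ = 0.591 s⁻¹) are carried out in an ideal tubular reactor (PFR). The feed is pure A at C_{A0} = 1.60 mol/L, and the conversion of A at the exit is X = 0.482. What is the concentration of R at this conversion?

C_A = C_{A0}(1−X) = 0.8288 mol/L.
Both paths are first order in A, so the instantaneous fraction to R is constant: dC_R/d(−C_A) = k₁/(k₁+k₂) = 0.7804.
C_R = 0.7804·(C_{A0}−C_A) = 0.7804×0.7712 = 0.602 mol/L.

0.602 mol/L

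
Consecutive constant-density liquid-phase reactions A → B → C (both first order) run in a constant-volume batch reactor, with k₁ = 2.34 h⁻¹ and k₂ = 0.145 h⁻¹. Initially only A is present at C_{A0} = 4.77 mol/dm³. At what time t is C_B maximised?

Setting dC_B/dt = 0 gives t_opt = ln(k₂/k₁)/(k₂−k₁).
= ln(0.145/2.34)/(0.145−2.34) = ln(0.06197)/-2.195 = -2.781/-2.195 = 1.27 h.

1.27 h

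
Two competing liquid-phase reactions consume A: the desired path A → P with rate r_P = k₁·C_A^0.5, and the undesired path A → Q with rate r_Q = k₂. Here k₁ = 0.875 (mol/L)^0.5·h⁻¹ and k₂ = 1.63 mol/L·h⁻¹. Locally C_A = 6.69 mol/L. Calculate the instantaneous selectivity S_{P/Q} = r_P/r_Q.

1.39

S_{P/Q} = r_P/r_Q = (k₁·C_A^0.5)/(k₂) = (k₁/k₂)·C_A^0.5.
= (0.875×6.690^0.5) / (1.63) = 2.263/1.630 = 1.39.
Since the desired path is higher order in A, keeping C_A high (PFR or concentrated feed) favours P.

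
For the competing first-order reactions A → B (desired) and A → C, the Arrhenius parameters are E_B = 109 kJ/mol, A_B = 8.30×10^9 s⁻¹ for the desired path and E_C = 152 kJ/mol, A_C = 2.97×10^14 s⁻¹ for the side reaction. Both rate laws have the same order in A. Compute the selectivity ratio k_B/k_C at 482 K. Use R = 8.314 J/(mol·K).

1.28

With equal orders, S_{B/C} = k_B/k_C = (A_B/A_C)·exp[(E_C−E_B)/(RT)].
(E_C−E_B)/(RT) = (152−109)×10³/(8.314×482) = 43000/4007 = 10.73.
k_B/k_C = (8.30×10^9/2.97×10^14)·exp(10.73) = 2.795×10^-5 × 45720 = 1.28.
Since E_B < E_C, lowering the temperature improves selectivity toward B.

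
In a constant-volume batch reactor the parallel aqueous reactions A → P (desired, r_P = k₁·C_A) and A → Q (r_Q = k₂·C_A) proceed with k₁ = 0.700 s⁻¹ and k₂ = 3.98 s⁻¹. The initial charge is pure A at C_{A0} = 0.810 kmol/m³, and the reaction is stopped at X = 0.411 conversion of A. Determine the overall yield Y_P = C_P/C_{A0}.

0.0615

C_A = C_{A0}(1−X) = 0.4771 kmol/m³.
Both paths are first order in A, so the instantaneous fraction to P is constant: dC_P/d(−C_A) = k₁/(k₁+k₂) = 0.1496.
C_P = 0.1496·(C_{A0}−C_A) = 0.1496×0.3329 = 0.0498 kmol/m³.
Y_P = C_P/C_{A0} = 0.04979/0.810 = 0.0615.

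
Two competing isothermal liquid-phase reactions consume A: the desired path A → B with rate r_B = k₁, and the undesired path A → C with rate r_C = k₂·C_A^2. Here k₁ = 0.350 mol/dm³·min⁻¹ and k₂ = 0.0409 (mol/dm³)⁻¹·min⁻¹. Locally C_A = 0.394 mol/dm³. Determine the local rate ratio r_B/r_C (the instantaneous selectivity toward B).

55.1

S_{B/C} = r_B/r_C = (k₁)/(k₂·C_A^2) = (k₁/k₂)·C_A^-2.
= (0.350) / (0.0409×0.3940^2) = 0.3500/0.006349 = 55.1.
The undesired path is higher order in A, so low C_A (CSTR or dilute feed) favours B.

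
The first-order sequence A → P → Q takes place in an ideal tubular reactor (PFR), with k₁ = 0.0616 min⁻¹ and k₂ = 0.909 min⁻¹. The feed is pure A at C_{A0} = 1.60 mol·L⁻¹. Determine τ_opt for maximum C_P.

3.18 min

Setting dC_P/dτ = 0 gives τ_opt = ln(k₂/k₁)/(k₂−k₁).
= ln(0.909/0.0616)/(0.909−0.0616) = ln(14.76)/0.8474 = 2.692/0.8474 = 3.18 min.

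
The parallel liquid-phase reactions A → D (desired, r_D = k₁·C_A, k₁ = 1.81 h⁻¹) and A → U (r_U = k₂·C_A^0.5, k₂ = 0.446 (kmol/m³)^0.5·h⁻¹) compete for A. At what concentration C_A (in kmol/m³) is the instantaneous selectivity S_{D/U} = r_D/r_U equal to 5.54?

S_{D/U} = (k₁/k₂)·C_A^0.5 ⇒ C_A = (S·k₂/k₁)^(2).
= (5.54×0.446/1.81)^(2) = (1.365)^(2) = 1.86 kmol/m³.

1.86 kmol/m³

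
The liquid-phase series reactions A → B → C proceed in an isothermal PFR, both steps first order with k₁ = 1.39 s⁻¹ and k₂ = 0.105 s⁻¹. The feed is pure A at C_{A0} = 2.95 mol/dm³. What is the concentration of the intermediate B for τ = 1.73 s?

2.37 mol/dm³

For first-order series with pure A initially, C_B(τ) = k₁C_{A0}/(k₂−k₁)·(e^(−k₁τ) − e^(−k₂τ)).
e^(−k₁τ) = e^(−1.39×1.73) = e^(−2.405) = 0.09029; e^(−k₂τ) = e^(−0.1816) = 0.8339.
C_B = 1.39×2.95/(0.105−1.39) × (0.09029−0.8339) = (-3.191)×(-0.7436) = 2.373 mol/dm³.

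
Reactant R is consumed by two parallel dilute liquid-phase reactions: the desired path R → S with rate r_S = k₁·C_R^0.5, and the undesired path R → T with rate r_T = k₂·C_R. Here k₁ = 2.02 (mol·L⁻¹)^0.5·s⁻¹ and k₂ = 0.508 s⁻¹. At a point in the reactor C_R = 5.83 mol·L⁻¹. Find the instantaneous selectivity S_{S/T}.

S_{S/T} = r_S/r_T = (k₁·C_R^0.5)/(k₂·C_R) = (k₁/k₂)·C_R^-0.5.
= (2.02×5.830^0.5) / (0.508×5.830) = 4.877/2.962 = 1.65.

1.65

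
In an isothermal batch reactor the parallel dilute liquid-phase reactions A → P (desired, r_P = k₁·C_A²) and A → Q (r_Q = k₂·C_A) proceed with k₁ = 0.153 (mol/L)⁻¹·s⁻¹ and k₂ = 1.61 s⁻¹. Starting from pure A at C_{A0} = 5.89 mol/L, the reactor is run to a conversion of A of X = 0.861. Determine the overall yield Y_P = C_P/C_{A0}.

0.201

C_A = C_{A0}(1−X) = 0.8187 mol/L.
Along a PFR/batch, dC_Q/dC_A = −r_Q/(r_P+r_Q) = −k₂/(k₂+k₁·C_A).
Integrating from C_{A0} to C_A: C_Q = (1.61/0.153)·ln[(1.61+0.153·5.89)/(1.61+0.153·0.819)] = 10.52·ln(2.511/1.735) = 3.889 mol/L.
Then C_P = (C_{A0}−C_A) − C_Q = 5.071 − 3.889 = 1.182 mol/L.
Y_P = C_P/C_{A0} = 1.182/5.89 = 0.201.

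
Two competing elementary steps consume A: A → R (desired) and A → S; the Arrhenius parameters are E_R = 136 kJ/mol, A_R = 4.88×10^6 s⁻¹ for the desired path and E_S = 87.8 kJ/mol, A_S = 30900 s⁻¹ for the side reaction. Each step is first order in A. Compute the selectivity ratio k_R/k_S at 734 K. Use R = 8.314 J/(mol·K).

With equal orders, S_{R/S} = k_R/k_S = (A_R/A_S)·exp[(E_S−E_R)/(RT)].
(E_S−E_R)/(RT) = (87.8−136)×10³/(8.314×734) = -48200/6102 = -7.898.
k_R/k_S = (4.88×10^6/30900)·exp(-7.898) = 157.9 × 3.713×10^-4 = 0.0586.

0.0586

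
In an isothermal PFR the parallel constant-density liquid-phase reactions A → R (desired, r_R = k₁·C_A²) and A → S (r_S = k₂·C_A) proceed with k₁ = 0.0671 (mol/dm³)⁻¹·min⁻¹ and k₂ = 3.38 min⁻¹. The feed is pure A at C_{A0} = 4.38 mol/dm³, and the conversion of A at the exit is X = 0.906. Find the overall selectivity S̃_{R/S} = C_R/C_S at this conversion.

C_A = C_{A0}(1−X) = 0.4117 mol/dm³.
Along a PFR/batch, dC_S/dC_A = −r_S/(r_R+r_S) = −k₂/(k₂+k₁·C_A).
Integrating from C_{A0} to C_A: C_S = (3.38/0.0671)·ln[(3.38+0.0671·4.38)/(3.38+0.0671·0.412)] = 50.37·ln(3.674/3.408) = 3.790 mol/dm³.
Then C_R = (C_{A0}−C_A) − C_S = 3.968 − 3.790 = 0.1784 mol/dm³.
S̃_{R/S} = C_R/C_S = 0.1784/3.790 = 0.0471.

0.0471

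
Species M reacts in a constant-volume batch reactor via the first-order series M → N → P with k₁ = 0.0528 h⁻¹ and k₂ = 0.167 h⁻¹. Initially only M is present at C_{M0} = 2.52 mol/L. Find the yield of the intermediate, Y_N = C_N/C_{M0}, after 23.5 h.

0.125

Solving the coupled first-order balances gives C_N(t) = [k₁/(k₂−k₁)]·C_{M0}·(e^(−k₁t) − e^(−k₂t)).
e^(−k₁t) = e^(−0.0528×23.5) = e^(−1.241) = 0.2892; e^(−k₂t) = e^(−3.925) = 0.01975.
C_N = 0.0528×2.52/(0.167−0.0528) × (0.2892−0.01975) = 1.165×0.2694 = 0.3139 mol/L.
Y_N = C_N/C_{M0} = 0.3139/2.52 = 0.125.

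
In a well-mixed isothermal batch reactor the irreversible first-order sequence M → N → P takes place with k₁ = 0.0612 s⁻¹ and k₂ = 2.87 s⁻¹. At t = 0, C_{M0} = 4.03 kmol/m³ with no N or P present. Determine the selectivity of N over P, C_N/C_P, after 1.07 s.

0.441

The intermediate concentration in a first-order A→B→C sequence is C_N = k₁C_{M0}(e^(−k₁t) − e^(−k₂t))/(k₂−k₁).
e^(−k₁t) = e^(−0.0612×1.07) = e^(−0.06548) = 0.9366; e^(−k₂t) = e^(−3.071) = 0.04638.
C_N = 0.0612×4.03/(2.87−0.0612) × (0.9366−0.04638) = 0.08781×0.8902 = 0.07817 kmol/m³.
C_M = C_{M0}e^(−k₁t) = 3.775 kmol/m³, so C_P = C_{M0}−C_M−C_N = 0.1773 kmol/m³; C_N/C_P = 0.441.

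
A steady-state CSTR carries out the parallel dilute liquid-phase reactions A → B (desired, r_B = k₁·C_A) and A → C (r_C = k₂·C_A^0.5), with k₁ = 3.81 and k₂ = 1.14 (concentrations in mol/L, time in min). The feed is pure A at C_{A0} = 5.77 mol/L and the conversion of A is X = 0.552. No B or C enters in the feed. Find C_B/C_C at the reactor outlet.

5.37

Exit C_A = C_{A0}(1−X) = 5.77×0.448 = 2.585 mol/L.
In a CSTR the entire volume is at exit conditions, so r_B = 3.81×2.585 = 9.849 and r_C = 1.14×2.585^0.5 = 1.833.
Overall selectivity = C_B/C_C = r_Bτ/(r_Cτ) = r_B/r_C = 5.37.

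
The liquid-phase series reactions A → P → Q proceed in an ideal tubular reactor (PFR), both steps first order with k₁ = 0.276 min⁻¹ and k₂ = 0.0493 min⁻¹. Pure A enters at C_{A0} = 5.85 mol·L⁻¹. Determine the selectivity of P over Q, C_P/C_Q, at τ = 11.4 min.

2.03

The intermediate concentration in a first-order A→B→C sequence is C_P = k₁C_{A0}(e^(−k₁τ) − e^(−k₂τ))/(k₂−k₁).
e^(−k₁τ) = e^(−0.276×11.4) = e^(−3.146) = 0.04301; e^(−k₂τ) = e^(−0.5620) = 0.5701.
C_P = 0.276×5.85/(0.0493−0.276) × (0.04301−0.5701) = (-7.122)×(-0.5270) = 3.754 mol·L⁻¹.
C_A = C_{A0}e^(−k₁τ) = 0.2516 mol·L⁻¹, so C_Q = C_{A0}−C_A−C_P = 1.845 mol·L⁻¹; C_P/C_Q = 2.03.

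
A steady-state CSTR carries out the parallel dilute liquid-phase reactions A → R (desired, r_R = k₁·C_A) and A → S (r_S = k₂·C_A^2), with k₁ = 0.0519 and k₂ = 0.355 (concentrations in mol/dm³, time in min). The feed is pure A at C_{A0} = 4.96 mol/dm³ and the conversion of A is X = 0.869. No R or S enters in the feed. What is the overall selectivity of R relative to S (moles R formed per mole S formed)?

Exit C_A = C_{A0}(1−X) = 4.96×0.131 = 0.6498 mol/dm³.
A CSTR operates uniformly at the exit composition, giving r_R = 0.03372 and r_S = 0.1499 (each k·C_A^n at C_A = 0.6498).
Overall selectivity = C_R/C_S = r_Rτ/(r_Sτ) = r_R/r_S = 0.225.

0.225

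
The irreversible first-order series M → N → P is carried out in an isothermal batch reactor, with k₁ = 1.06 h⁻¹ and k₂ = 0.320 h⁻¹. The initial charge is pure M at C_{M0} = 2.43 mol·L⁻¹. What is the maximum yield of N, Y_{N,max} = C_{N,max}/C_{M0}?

0.596

For a first-order series the maximum intermediate yield is C_{N,max}/C_{M0} = (k₁/k₂)^[k₂/(k₂−k₁)].
= (1.06/0.320)^(0.320/(0.320−1.06)) = (3.312)^(-0.4324) = 0.5958.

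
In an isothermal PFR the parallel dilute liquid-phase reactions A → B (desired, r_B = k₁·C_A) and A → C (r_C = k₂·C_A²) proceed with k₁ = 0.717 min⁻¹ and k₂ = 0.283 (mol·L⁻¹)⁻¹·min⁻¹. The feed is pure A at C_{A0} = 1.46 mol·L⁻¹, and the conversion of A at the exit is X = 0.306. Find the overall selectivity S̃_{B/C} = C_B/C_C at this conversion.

C_A = C_{A0}(1−X) = 1.013 mol·L⁻¹.
Along a PFR/batch, dC_B/dC_A = −r_B/(r_B+r_C) = −k₁/(k₁+k₂·C_A).
Integrating from C_{A0} to C_A: C_B = (0.717/0.283)·ln[(0.717+0.283·1.46)/(0.717+0.283·1.01)] = 2.534·ln(1.130/1.004) = 0.3006 mol·L⁻¹.
C_C = (C_{A0}−C_A)−C_B = 0.1462 mol·L⁻¹; S̃_{B/C} = 0.3006/0.1462 = 2.06.

2.06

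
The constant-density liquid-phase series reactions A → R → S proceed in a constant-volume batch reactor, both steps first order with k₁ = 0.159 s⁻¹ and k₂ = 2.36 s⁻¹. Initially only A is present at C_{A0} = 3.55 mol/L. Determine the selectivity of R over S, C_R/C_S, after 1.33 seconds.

0.409

For first-order series with pure A initially, C_R(t) = k₁C_{A0}/(k₂−k₁)·(e^(−k₁t) − e^(−k₂t)).
e^(−k₁t) = e^(−0.159×1.33) = e^(−0.2115) = 0.8094; e^(−k₂t) = e^(−3.139) = 0.04333.
C_R = 0.159×3.55/(2.36−0.159) × (0.8094−0.04333) = 0.2565×0.7661 = 0.1965 mol/L.
C_A = C_{A0}e^(−k₁t) = 2.873 mol/L, so C_S = C_{A0}−C_A−C_R = 0.4802 mol/L; C_R/C_S = 0.409.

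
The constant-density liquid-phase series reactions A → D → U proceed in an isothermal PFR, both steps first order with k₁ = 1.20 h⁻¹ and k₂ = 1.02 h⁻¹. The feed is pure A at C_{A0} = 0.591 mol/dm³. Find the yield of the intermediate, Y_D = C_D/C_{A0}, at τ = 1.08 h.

For first-order series with pure A initially, C_D(τ) = k₁C_{A0}/(k₂−k₁)·(e^(−k₁τ) − e^(−k₂τ)).
e^(−k₁τ) = e^(−1.20×1.08) = e^(−1.296) = 0.2736; e^(−k₂τ) = e^(−1.102) = 0.3323.
C_D = 1.20×0.591/(1.02−1.20) × (0.2736−0.3323) = (-3.940)×(-0.05871) = 0.2313 mol/dm³.
Y_D = C_D/C_{A0} = 0.2313/0.591 = 0.391.

0.391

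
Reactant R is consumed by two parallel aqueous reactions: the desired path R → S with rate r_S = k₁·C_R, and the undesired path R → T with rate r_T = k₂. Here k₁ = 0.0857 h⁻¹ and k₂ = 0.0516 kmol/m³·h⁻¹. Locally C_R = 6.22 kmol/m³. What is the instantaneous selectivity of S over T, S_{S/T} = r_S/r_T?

S_{S/T} = r_S/r_T = (k₁·C_R)/(k₂) = (k₁/k₂)·C_R.
= (0.0857×6.220) / (0.0516) = 0.5331/0.05160 = 10.3.

10.3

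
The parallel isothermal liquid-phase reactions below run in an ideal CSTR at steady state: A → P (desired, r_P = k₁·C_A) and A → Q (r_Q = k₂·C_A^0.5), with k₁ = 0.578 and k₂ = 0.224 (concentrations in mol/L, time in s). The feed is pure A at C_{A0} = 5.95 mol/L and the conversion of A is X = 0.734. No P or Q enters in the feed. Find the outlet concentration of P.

Exit C_A = C_{A0}(1−X) = 5.95×0.266 = 1.583 mol/L.
Rates in a CSTR are evaluated at the outlet concentration: r_P = 0.578×1.583 = 0.9148, r_Q = 0.224×1.583^0.5 = 0.2818.
Fraction of consumed A going to P: r_P/(r_P+r_Q) = 0.7645.
C_P = 0.7645·C_{A0}·X = 0.7645×5.95×0.734 = 3.34 mol/L.

3.34 mol/L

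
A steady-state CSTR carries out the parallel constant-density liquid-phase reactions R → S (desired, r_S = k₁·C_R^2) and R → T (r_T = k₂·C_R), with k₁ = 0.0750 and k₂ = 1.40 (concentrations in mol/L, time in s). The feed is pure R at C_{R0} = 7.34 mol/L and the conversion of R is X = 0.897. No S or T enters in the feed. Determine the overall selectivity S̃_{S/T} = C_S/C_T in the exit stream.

0.0405

Exit C_R = C_{R0}(1−X) = 7.34×0.103 = 0.7560 mol/L.
A CSTR operates uniformly at the exit composition, giving r_S = 0.04287 and r_T = 1.058 (each k·C_R^n at C_R = 0.7560).
Overall selectivity = C_S/C_T = r_Sτ/(r_Tτ) = r_S/r_T = 0.0405.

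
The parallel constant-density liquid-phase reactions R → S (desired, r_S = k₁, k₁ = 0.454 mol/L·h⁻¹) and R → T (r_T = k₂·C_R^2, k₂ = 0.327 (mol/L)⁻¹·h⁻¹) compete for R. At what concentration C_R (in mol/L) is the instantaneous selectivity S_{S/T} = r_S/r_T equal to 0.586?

S_{S/T} = (k₁/k₂)·C_R^-2 ⇒ C_R = (S·k₂/k₁)^(-0.5).
= (0.586×0.327/0.454)^(-0.5) = (0.4221)^(-0.5) = 1.54 mol/L.

1.54 mol/L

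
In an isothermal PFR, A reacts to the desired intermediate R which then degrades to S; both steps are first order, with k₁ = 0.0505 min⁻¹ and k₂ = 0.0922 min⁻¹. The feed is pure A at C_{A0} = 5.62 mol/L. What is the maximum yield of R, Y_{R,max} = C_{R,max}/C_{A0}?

0.264

Evaluating C_R at τ_opt = ln(k₂/k₁)/(k₂−k₁) gives C_{R,max}/C_{A0} = (k₁/k₂)^[k₂/(k₂−k₁)].
= (0.0505/0.0922)^(0.0922/(0.0922−0.0505)) = (0.5477)^(2.211) = 0.2642.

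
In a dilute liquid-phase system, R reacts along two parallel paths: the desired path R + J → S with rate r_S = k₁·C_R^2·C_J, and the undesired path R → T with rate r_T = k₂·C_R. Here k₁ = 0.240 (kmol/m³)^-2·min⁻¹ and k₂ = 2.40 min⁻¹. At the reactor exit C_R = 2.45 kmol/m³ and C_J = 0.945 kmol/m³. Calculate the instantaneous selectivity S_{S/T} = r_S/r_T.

0.232

S_{S/T} = r_S/r_T = (k₁·C_R^2·C_J)/(k₂·C_R) = (k₁/k₂)·C_R·C_J.
= (0.240×2.450^2×0.9450) / (2.40×2.450) = 1.361/5.880 = 0.232.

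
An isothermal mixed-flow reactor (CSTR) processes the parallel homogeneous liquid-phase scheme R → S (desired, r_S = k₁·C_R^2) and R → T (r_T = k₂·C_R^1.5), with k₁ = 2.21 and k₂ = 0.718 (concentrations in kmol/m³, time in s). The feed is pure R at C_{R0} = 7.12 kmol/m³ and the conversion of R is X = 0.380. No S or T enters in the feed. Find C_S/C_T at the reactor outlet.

Exit C_R = C_{R0}(1−X) = 7.12×0.620 = 4.414 kmol/m³.
Rates in a CSTR are evaluated at the outlet concentration: r_S = 2.21×4.414^2 = 43.07, r_T = 0.718×4.414^1.5 = 6.659.
Overall selectivity = C_S/C_T = r_Sτ/(r_Tτ) = r_S/r_T = 6.47.

6.47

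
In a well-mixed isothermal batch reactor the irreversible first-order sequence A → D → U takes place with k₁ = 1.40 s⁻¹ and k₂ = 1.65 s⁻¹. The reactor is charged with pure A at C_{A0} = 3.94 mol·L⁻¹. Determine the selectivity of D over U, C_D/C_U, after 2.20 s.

Solving the coupled first-order balances gives C_D(t) = [k₁/(k₂−k₁)]·C_{A0}·(e^(−k₁t) − e^(−k₂t)).
e^(−k₁t) = e^(−1.40×2.20) = e^(−3.080) = 0.04596; e^(−k₂t) = e^(−3.630) = 0.02652.
C_D = 1.40×3.94/(1.65−1.40) × (0.04596−0.02652) = 22.06×0.01944 = 0.4290 mol·L⁻¹.
C_A = C_{A0}e^(−k₁t) = 0.1811 mol·L⁻¹, so C_U = C_{A0}−C_A−C_D = 3.330 mol·L⁻¹; C_D/C_U = 0.129.

0.129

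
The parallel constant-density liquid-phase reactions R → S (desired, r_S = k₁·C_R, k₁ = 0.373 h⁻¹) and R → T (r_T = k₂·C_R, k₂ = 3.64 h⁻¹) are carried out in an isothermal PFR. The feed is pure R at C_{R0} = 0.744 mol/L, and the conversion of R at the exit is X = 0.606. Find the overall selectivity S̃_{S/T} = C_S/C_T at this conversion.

0.102

C_R = C_{R0}(1−X) = 0.2931 mol/L.
Both paths are first order in R, so the instantaneous fraction to S is constant: dC_S/d(−C_R) = k₁/(k₁+k₂) = 0.09295.
C_S = 0.09295·(C_{R0}−C_R) = 0.09295×0.4509 = 0.0419 mol/L.
C_T = (C_{R0}−C_R)−C_S = 0.4090 mol/L; S̃_{S/T} = 0.04191/0.4090 = 0.102.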